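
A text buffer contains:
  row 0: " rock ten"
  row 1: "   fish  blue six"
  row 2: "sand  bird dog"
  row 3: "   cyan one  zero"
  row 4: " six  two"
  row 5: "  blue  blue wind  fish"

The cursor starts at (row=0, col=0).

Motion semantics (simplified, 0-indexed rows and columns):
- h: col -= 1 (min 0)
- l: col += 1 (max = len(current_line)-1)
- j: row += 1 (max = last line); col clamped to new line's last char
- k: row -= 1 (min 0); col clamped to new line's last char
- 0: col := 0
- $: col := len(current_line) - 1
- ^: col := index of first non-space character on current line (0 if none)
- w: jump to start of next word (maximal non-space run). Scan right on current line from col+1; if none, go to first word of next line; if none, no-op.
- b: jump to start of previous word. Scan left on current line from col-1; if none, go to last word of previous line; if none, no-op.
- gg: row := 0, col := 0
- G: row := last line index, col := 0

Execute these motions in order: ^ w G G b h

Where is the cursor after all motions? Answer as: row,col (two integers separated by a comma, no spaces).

After 1 (^): row=0 col=1 char='r'
After 2 (w): row=0 col=6 char='t'
After 3 (G): row=5 col=0 char='_'
After 4 (G): row=5 col=0 char='_'
After 5 (b): row=4 col=6 char='t'
After 6 (h): row=4 col=5 char='_'

Answer: 4,5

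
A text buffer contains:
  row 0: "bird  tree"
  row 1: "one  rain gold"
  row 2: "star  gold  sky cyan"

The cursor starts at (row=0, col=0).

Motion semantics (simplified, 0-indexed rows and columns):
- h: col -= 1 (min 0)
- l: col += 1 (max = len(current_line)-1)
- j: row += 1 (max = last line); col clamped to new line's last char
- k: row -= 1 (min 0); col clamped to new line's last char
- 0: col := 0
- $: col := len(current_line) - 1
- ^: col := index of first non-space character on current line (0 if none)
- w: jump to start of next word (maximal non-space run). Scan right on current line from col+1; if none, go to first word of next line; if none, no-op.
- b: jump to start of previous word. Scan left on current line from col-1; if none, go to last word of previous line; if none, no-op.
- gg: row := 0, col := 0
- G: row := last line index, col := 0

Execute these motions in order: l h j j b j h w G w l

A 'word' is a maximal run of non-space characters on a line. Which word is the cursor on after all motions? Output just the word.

After 1 (l): row=0 col=1 char='i'
After 2 (h): row=0 col=0 char='b'
After 3 (j): row=1 col=0 char='o'
After 4 (j): row=2 col=0 char='s'
After 5 (b): row=1 col=10 char='g'
After 6 (j): row=2 col=10 char='_'
After 7 (h): row=2 col=9 char='d'
After 8 (w): row=2 col=12 char='s'
After 9 (G): row=2 col=0 char='s'
After 10 (w): row=2 col=6 char='g'
After 11 (l): row=2 col=7 char='o'

Answer: gold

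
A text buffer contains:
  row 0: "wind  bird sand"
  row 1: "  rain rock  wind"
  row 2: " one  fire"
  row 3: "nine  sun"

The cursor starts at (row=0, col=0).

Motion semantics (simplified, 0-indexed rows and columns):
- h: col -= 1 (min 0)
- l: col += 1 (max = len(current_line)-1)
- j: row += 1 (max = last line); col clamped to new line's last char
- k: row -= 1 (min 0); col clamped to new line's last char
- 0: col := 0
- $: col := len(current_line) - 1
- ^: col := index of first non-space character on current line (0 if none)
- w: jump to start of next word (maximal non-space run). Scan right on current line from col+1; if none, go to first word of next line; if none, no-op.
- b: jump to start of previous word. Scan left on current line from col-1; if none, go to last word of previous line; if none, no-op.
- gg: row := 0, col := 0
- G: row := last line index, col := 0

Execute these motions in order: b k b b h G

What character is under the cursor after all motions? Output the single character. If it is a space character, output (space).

Answer: n

Derivation:
After 1 (b): row=0 col=0 char='w'
After 2 (k): row=0 col=0 char='w'
After 3 (b): row=0 col=0 char='w'
After 4 (b): row=0 col=0 char='w'
After 5 (h): row=0 col=0 char='w'
After 6 (G): row=3 col=0 char='n'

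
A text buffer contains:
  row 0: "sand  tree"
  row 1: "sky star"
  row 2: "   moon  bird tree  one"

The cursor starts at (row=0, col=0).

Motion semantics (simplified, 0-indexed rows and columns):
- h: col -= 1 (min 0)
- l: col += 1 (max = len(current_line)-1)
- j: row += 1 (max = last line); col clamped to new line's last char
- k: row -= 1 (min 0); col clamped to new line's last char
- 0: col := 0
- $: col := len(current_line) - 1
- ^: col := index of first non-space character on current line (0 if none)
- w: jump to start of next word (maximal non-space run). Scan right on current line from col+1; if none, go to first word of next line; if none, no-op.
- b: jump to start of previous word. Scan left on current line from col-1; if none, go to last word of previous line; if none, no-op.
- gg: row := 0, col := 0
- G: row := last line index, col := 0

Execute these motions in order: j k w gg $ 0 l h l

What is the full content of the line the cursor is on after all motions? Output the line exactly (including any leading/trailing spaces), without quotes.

Answer: sand  tree

Derivation:
After 1 (j): row=1 col=0 char='s'
After 2 (k): row=0 col=0 char='s'
After 3 (w): row=0 col=6 char='t'
After 4 (gg): row=0 col=0 char='s'
After 5 ($): row=0 col=9 char='e'
After 6 (0): row=0 col=0 char='s'
After 7 (l): row=0 col=1 char='a'
After 8 (h): row=0 col=0 char='s'
After 9 (l): row=0 col=1 char='a'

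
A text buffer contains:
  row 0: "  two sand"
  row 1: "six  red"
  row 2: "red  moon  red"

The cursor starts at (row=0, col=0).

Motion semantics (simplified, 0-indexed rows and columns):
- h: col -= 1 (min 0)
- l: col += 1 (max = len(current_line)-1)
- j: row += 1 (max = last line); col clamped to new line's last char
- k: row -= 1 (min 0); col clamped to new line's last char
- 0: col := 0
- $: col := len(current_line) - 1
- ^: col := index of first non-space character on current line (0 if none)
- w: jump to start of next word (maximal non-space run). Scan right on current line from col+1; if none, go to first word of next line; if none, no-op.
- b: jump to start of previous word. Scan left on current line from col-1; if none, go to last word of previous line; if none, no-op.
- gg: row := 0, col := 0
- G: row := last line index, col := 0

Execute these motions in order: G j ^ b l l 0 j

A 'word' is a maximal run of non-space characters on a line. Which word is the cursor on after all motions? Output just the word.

After 1 (G): row=2 col=0 char='r'
After 2 (j): row=2 col=0 char='r'
After 3 (^): row=2 col=0 char='r'
After 4 (b): row=1 col=5 char='r'
After 5 (l): row=1 col=6 char='e'
After 6 (l): row=1 col=7 char='d'
After 7 (0): row=1 col=0 char='s'
After 8 (j): row=2 col=0 char='r'

Answer: red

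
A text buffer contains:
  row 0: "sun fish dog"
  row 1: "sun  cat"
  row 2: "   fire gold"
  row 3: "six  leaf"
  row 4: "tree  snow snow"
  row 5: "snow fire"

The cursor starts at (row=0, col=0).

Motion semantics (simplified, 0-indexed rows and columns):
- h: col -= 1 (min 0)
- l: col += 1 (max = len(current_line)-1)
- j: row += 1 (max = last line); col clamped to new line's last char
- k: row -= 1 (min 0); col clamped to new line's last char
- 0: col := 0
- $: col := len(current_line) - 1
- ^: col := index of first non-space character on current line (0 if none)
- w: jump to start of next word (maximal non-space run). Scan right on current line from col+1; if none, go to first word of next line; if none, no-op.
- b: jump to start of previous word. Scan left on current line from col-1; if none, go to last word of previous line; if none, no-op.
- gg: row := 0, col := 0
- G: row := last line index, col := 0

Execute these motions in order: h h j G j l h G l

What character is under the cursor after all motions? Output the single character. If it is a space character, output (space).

After 1 (h): row=0 col=0 char='s'
After 2 (h): row=0 col=0 char='s'
After 3 (j): row=1 col=0 char='s'
After 4 (G): row=5 col=0 char='s'
After 5 (j): row=5 col=0 char='s'
After 6 (l): row=5 col=1 char='n'
After 7 (h): row=5 col=0 char='s'
After 8 (G): row=5 col=0 char='s'
After 9 (l): row=5 col=1 char='n'

Answer: n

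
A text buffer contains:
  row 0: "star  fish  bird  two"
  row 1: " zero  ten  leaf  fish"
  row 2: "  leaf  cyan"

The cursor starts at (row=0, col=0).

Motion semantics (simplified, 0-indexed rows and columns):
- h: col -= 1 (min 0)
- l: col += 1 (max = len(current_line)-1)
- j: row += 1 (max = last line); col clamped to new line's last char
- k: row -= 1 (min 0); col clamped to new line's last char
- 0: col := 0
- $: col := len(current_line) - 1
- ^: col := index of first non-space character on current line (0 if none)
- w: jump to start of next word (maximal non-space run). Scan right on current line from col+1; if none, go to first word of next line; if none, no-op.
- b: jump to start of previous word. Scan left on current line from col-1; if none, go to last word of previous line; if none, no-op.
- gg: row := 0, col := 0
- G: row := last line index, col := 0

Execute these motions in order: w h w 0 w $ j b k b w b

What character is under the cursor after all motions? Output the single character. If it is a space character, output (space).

After 1 (w): row=0 col=6 char='f'
After 2 (h): row=0 col=5 char='_'
After 3 (w): row=0 col=6 char='f'
After 4 (0): row=0 col=0 char='s'
After 5 (w): row=0 col=6 char='f'
After 6 ($): row=0 col=20 char='o'
After 7 (j): row=1 col=20 char='s'
After 8 (b): row=1 col=18 char='f'
After 9 (k): row=0 col=18 char='t'
After 10 (b): row=0 col=12 char='b'
After 11 (w): row=0 col=18 char='t'
After 12 (b): row=0 col=12 char='b'

Answer: b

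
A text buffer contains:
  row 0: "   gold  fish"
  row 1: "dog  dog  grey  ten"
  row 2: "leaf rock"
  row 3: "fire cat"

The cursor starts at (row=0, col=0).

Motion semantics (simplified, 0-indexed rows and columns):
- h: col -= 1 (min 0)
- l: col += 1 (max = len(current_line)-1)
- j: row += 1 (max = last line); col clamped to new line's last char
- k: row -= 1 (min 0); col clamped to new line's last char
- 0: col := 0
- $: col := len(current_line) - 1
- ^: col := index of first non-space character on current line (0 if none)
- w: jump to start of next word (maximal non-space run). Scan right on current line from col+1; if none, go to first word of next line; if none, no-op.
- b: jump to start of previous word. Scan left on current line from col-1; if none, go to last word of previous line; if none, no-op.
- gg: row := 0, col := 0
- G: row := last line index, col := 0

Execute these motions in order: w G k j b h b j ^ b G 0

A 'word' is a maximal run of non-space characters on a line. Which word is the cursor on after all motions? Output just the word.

After 1 (w): row=0 col=3 char='g'
After 2 (G): row=3 col=0 char='f'
After 3 (k): row=2 col=0 char='l'
After 4 (j): row=3 col=0 char='f'
After 5 (b): row=2 col=5 char='r'
After 6 (h): row=2 col=4 char='_'
After 7 (b): row=2 col=0 char='l'
After 8 (j): row=3 col=0 char='f'
After 9 (^): row=3 col=0 char='f'
After 10 (b): row=2 col=5 char='r'
After 11 (G): row=3 col=0 char='f'
After 12 (0): row=3 col=0 char='f'

Answer: fire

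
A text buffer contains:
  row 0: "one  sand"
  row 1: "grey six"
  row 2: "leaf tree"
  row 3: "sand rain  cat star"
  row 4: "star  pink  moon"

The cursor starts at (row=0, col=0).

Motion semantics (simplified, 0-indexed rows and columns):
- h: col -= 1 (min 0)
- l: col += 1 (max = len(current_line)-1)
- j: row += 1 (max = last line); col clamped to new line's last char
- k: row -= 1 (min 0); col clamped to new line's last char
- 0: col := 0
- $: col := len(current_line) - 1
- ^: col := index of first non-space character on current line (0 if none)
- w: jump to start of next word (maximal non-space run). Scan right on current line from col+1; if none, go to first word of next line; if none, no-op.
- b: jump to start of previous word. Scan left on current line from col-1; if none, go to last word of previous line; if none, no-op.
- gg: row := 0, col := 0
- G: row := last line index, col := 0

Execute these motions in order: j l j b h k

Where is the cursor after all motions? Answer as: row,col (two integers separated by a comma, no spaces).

Answer: 1,0

Derivation:
After 1 (j): row=1 col=0 char='g'
After 2 (l): row=1 col=1 char='r'
After 3 (j): row=2 col=1 char='e'
After 4 (b): row=2 col=0 char='l'
After 5 (h): row=2 col=0 char='l'
After 6 (k): row=1 col=0 char='g'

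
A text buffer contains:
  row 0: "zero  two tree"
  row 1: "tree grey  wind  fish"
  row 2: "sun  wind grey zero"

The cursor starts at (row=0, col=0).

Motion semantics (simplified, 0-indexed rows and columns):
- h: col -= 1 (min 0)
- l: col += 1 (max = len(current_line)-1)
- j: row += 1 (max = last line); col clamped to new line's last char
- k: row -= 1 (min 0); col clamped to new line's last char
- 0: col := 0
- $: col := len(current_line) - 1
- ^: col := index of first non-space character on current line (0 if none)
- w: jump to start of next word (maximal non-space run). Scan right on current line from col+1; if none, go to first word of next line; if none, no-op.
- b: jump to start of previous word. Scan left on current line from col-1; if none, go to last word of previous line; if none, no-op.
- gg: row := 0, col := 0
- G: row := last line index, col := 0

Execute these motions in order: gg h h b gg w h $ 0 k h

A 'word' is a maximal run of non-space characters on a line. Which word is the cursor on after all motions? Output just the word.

After 1 (gg): row=0 col=0 char='z'
After 2 (h): row=0 col=0 char='z'
After 3 (h): row=0 col=0 char='z'
After 4 (b): row=0 col=0 char='z'
After 5 (gg): row=0 col=0 char='z'
After 6 (w): row=0 col=6 char='t'
After 7 (h): row=0 col=5 char='_'
After 8 ($): row=0 col=13 char='e'
After 9 (0): row=0 col=0 char='z'
After 10 (k): row=0 col=0 char='z'
After 11 (h): row=0 col=0 char='z'

Answer: zero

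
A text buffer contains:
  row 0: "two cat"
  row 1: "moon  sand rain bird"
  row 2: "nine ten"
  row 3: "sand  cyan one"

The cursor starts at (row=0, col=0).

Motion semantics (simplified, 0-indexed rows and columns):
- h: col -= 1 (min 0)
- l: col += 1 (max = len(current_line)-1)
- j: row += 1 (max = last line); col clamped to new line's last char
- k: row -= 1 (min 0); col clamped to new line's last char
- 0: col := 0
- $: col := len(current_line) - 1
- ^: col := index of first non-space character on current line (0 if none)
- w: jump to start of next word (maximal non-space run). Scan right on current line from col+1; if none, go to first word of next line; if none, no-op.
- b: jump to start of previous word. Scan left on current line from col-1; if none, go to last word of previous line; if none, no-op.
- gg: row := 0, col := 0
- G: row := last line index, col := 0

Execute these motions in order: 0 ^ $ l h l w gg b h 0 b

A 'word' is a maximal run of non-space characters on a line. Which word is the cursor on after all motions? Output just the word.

Answer: two

Derivation:
After 1 (0): row=0 col=0 char='t'
After 2 (^): row=0 col=0 char='t'
After 3 ($): row=0 col=6 char='t'
After 4 (l): row=0 col=6 char='t'
After 5 (h): row=0 col=5 char='a'
After 6 (l): row=0 col=6 char='t'
After 7 (w): row=1 col=0 char='m'
After 8 (gg): row=0 col=0 char='t'
After 9 (b): row=0 col=0 char='t'
After 10 (h): row=0 col=0 char='t'
After 11 (0): row=0 col=0 char='t'
After 12 (b): row=0 col=0 char='t'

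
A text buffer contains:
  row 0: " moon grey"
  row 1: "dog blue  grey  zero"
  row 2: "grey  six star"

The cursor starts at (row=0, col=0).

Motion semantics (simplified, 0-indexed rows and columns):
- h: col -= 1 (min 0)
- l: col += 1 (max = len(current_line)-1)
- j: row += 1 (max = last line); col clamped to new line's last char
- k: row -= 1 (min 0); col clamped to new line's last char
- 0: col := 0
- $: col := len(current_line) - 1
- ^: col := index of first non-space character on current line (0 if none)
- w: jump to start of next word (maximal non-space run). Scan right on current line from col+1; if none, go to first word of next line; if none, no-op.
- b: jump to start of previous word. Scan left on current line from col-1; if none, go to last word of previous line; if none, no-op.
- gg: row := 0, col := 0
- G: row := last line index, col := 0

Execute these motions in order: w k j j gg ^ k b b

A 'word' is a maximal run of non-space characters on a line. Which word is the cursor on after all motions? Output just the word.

Answer: moon

Derivation:
After 1 (w): row=0 col=1 char='m'
After 2 (k): row=0 col=1 char='m'
After 3 (j): row=1 col=1 char='o'
After 4 (j): row=2 col=1 char='r'
After 5 (gg): row=0 col=0 char='_'
After 6 (^): row=0 col=1 char='m'
After 7 (k): row=0 col=1 char='m'
After 8 (b): row=0 col=1 char='m'
After 9 (b): row=0 col=1 char='m'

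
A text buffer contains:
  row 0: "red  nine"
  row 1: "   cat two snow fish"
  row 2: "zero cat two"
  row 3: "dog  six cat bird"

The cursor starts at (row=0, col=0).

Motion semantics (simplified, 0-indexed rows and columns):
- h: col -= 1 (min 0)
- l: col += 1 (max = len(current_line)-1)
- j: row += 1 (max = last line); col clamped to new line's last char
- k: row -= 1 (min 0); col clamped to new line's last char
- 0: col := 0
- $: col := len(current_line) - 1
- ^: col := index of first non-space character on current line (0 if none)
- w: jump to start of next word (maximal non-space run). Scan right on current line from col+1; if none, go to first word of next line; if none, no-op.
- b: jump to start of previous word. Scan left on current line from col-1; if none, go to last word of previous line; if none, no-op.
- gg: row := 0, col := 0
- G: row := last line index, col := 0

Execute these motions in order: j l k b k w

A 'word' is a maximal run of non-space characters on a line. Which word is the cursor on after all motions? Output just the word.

Answer: nine

Derivation:
After 1 (j): row=1 col=0 char='_'
After 2 (l): row=1 col=1 char='_'
After 3 (k): row=0 col=1 char='e'
After 4 (b): row=0 col=0 char='r'
After 5 (k): row=0 col=0 char='r'
After 6 (w): row=0 col=5 char='n'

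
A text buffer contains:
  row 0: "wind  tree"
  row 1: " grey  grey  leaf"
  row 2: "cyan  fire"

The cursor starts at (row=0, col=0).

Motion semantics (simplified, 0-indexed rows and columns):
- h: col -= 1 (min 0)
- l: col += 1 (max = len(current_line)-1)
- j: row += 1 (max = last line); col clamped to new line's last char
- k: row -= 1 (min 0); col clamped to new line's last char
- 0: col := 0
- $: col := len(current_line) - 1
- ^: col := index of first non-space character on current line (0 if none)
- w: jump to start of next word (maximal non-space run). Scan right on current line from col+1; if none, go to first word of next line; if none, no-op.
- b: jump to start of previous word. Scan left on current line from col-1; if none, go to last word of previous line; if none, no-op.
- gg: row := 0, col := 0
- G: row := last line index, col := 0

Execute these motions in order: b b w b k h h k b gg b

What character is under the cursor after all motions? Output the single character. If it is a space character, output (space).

Answer: w

Derivation:
After 1 (b): row=0 col=0 char='w'
After 2 (b): row=0 col=0 char='w'
After 3 (w): row=0 col=6 char='t'
After 4 (b): row=0 col=0 char='w'
After 5 (k): row=0 col=0 char='w'
After 6 (h): row=0 col=0 char='w'
After 7 (h): row=0 col=0 char='w'
After 8 (k): row=0 col=0 char='w'
After 9 (b): row=0 col=0 char='w'
After 10 (gg): row=0 col=0 char='w'
After 11 (b): row=0 col=0 char='w'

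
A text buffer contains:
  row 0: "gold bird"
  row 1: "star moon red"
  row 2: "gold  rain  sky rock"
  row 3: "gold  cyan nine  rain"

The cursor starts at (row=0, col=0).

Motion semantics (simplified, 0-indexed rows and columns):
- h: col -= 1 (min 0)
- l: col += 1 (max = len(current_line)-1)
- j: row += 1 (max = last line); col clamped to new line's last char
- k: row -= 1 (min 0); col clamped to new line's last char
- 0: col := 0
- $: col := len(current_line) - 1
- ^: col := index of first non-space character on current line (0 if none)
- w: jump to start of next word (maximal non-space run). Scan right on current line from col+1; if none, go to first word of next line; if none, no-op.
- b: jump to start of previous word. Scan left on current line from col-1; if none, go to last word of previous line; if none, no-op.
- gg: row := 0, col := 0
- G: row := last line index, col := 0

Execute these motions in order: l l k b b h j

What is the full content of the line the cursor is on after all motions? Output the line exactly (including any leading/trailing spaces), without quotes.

Answer: star moon red

Derivation:
After 1 (l): row=0 col=1 char='o'
After 2 (l): row=0 col=2 char='l'
After 3 (k): row=0 col=2 char='l'
After 4 (b): row=0 col=0 char='g'
After 5 (b): row=0 col=0 char='g'
After 6 (h): row=0 col=0 char='g'
After 7 (j): row=1 col=0 char='s'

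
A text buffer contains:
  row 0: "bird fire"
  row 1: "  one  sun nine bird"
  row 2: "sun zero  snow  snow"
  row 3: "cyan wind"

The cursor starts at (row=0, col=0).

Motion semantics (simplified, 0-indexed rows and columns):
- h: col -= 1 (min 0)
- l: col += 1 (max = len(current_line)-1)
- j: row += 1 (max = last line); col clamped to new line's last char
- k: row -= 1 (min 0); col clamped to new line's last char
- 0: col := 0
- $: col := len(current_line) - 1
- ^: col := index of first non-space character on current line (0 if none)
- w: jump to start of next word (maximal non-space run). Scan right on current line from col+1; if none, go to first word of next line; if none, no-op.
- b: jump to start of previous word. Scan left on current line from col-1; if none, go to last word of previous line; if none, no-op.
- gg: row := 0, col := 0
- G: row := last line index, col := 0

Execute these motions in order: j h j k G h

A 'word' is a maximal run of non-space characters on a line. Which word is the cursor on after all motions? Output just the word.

After 1 (j): row=1 col=0 char='_'
After 2 (h): row=1 col=0 char='_'
After 3 (j): row=2 col=0 char='s'
After 4 (k): row=1 col=0 char='_'
After 5 (G): row=3 col=0 char='c'
After 6 (h): row=3 col=0 char='c'

Answer: cyan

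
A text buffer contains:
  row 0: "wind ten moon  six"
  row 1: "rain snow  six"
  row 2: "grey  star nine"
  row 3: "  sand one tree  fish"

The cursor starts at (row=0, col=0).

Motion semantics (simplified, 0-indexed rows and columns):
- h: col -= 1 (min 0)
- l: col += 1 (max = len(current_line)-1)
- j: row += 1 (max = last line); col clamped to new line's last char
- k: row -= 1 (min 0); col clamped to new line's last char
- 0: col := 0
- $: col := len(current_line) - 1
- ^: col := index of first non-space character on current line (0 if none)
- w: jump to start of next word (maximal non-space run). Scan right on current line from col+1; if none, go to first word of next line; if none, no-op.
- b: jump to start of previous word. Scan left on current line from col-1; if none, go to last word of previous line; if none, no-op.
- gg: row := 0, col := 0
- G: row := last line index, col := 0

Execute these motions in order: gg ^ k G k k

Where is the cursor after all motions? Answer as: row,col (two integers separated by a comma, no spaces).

Answer: 1,0

Derivation:
After 1 (gg): row=0 col=0 char='w'
After 2 (^): row=0 col=0 char='w'
After 3 (k): row=0 col=0 char='w'
After 4 (G): row=3 col=0 char='_'
After 5 (k): row=2 col=0 char='g'
After 6 (k): row=1 col=0 char='r'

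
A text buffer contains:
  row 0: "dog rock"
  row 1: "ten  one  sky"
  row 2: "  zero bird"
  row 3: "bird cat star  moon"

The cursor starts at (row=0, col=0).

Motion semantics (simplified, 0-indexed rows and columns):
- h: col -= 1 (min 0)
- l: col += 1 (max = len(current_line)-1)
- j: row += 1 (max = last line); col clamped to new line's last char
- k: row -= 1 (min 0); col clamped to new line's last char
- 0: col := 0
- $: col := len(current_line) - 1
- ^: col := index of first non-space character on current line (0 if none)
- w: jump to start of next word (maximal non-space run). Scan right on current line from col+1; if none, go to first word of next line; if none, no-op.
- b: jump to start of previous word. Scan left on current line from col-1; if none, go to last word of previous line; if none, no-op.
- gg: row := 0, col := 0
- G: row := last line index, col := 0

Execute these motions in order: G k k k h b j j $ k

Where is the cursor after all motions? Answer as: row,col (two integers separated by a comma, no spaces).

After 1 (G): row=3 col=0 char='b'
After 2 (k): row=2 col=0 char='_'
After 3 (k): row=1 col=0 char='t'
After 4 (k): row=0 col=0 char='d'
After 5 (h): row=0 col=0 char='d'
After 6 (b): row=0 col=0 char='d'
After 7 (j): row=1 col=0 char='t'
After 8 (j): row=2 col=0 char='_'
After 9 ($): row=2 col=10 char='d'
After 10 (k): row=1 col=10 char='s'

Answer: 1,10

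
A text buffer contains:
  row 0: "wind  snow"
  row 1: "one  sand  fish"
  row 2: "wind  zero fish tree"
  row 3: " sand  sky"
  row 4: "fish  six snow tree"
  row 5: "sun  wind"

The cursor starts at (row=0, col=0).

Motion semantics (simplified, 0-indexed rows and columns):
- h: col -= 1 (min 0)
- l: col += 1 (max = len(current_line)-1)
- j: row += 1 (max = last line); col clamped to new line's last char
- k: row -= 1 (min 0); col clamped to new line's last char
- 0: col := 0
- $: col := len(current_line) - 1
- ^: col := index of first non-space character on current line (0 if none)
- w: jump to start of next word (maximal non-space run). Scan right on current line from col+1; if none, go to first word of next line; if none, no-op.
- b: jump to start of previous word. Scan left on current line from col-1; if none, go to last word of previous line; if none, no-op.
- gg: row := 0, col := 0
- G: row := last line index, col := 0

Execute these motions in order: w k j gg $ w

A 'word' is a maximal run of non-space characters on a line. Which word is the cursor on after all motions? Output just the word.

Answer: one

Derivation:
After 1 (w): row=0 col=6 char='s'
After 2 (k): row=0 col=6 char='s'
After 3 (j): row=1 col=6 char='a'
After 4 (gg): row=0 col=0 char='w'
After 5 ($): row=0 col=9 char='w'
After 6 (w): row=1 col=0 char='o'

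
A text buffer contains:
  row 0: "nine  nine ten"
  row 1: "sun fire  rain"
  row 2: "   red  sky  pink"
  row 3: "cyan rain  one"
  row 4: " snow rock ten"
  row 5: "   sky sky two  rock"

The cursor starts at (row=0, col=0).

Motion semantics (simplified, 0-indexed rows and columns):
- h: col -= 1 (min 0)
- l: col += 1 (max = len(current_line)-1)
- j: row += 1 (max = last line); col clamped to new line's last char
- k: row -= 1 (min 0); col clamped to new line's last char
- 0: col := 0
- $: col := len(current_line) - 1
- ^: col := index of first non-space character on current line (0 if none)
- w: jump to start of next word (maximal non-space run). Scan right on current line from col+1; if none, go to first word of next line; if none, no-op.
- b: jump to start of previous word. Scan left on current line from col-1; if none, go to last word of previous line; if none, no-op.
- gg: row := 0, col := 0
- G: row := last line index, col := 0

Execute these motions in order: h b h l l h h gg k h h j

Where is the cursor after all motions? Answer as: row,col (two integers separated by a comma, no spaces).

After 1 (h): row=0 col=0 char='n'
After 2 (b): row=0 col=0 char='n'
After 3 (h): row=0 col=0 char='n'
After 4 (l): row=0 col=1 char='i'
After 5 (l): row=0 col=2 char='n'
After 6 (h): row=0 col=1 char='i'
After 7 (h): row=0 col=0 char='n'
After 8 (gg): row=0 col=0 char='n'
After 9 (k): row=0 col=0 char='n'
After 10 (h): row=0 col=0 char='n'
After 11 (h): row=0 col=0 char='n'
After 12 (j): row=1 col=0 char='s'

Answer: 1,0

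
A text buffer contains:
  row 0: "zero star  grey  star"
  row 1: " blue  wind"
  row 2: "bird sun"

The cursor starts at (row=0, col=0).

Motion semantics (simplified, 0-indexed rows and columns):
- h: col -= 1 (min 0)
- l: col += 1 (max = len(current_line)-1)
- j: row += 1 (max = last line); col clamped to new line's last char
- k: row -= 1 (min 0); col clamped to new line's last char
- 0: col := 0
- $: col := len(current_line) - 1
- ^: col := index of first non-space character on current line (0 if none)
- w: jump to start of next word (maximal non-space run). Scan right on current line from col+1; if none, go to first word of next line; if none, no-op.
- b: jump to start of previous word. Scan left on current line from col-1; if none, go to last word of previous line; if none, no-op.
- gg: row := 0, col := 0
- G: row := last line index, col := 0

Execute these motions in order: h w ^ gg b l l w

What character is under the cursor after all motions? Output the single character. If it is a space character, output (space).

After 1 (h): row=0 col=0 char='z'
After 2 (w): row=0 col=5 char='s'
After 3 (^): row=0 col=0 char='z'
After 4 (gg): row=0 col=0 char='z'
After 5 (b): row=0 col=0 char='z'
After 6 (l): row=0 col=1 char='e'
After 7 (l): row=0 col=2 char='r'
After 8 (w): row=0 col=5 char='s'

Answer: s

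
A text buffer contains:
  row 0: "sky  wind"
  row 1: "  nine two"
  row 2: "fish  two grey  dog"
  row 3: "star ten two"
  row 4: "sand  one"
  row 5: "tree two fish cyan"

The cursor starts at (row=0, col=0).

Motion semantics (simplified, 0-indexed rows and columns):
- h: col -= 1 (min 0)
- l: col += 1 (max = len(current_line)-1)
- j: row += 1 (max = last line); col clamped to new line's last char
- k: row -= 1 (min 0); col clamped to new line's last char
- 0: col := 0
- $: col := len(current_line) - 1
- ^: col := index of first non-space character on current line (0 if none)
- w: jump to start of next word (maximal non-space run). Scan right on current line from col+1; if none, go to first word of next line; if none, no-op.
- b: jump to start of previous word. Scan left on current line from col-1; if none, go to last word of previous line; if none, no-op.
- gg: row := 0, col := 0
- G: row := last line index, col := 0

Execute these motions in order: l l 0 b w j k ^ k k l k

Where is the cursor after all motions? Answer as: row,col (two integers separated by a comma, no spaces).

Answer: 0,1

Derivation:
After 1 (l): row=0 col=1 char='k'
After 2 (l): row=0 col=2 char='y'
After 3 (0): row=0 col=0 char='s'
After 4 (b): row=0 col=0 char='s'
After 5 (w): row=0 col=5 char='w'
After 6 (j): row=1 col=5 char='e'
After 7 (k): row=0 col=5 char='w'
After 8 (^): row=0 col=0 char='s'
After 9 (k): row=0 col=0 char='s'
After 10 (k): row=0 col=0 char='s'
After 11 (l): row=0 col=1 char='k'
After 12 (k): row=0 col=1 char='k'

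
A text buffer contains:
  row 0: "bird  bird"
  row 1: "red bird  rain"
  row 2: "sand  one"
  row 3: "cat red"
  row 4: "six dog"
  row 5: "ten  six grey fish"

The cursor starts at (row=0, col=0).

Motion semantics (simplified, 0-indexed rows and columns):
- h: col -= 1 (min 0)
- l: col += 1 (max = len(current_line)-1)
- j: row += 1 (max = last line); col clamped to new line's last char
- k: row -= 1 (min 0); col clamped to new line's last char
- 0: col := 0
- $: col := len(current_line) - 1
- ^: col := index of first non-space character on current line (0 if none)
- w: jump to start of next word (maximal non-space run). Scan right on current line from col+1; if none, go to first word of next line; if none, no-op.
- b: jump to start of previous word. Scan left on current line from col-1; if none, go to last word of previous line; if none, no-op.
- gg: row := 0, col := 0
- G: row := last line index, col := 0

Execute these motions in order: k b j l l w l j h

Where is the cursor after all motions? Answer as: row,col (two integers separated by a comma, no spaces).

After 1 (k): row=0 col=0 char='b'
After 2 (b): row=0 col=0 char='b'
After 3 (j): row=1 col=0 char='r'
After 4 (l): row=1 col=1 char='e'
After 5 (l): row=1 col=2 char='d'
After 6 (w): row=1 col=4 char='b'
After 7 (l): row=1 col=5 char='i'
After 8 (j): row=2 col=5 char='_'
After 9 (h): row=2 col=4 char='_'

Answer: 2,4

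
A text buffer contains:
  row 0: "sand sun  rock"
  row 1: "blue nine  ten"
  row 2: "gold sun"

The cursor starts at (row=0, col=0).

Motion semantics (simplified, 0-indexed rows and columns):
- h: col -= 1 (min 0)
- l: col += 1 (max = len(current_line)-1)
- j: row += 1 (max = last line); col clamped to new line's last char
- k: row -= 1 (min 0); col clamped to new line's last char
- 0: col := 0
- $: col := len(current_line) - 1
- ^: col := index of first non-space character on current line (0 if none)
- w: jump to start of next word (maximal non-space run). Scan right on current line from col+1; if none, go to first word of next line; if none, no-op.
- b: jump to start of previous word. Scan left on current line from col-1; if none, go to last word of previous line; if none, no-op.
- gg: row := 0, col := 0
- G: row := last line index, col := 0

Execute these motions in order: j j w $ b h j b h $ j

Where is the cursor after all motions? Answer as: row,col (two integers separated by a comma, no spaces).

Answer: 2,7

Derivation:
After 1 (j): row=1 col=0 char='b'
After 2 (j): row=2 col=0 char='g'
After 3 (w): row=2 col=5 char='s'
After 4 ($): row=2 col=7 char='n'
After 5 (b): row=2 col=5 char='s'
After 6 (h): row=2 col=4 char='_'
After 7 (j): row=2 col=4 char='_'
After 8 (b): row=2 col=0 char='g'
After 9 (h): row=2 col=0 char='g'
After 10 ($): row=2 col=7 char='n'
After 11 (j): row=2 col=7 char='n'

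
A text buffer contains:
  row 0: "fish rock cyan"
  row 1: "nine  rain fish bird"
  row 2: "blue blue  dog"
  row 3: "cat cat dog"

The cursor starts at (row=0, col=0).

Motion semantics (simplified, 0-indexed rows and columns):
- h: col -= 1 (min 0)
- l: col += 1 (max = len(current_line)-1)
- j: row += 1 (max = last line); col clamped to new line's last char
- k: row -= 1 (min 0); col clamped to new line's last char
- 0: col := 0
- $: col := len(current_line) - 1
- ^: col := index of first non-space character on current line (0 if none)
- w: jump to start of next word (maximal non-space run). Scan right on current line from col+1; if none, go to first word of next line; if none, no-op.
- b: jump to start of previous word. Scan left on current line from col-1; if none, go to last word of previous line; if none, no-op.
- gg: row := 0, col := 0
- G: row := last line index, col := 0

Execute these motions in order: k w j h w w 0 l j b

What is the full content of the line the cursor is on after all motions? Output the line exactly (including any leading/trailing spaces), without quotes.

Answer: blue blue  dog

Derivation:
After 1 (k): row=0 col=0 char='f'
After 2 (w): row=0 col=5 char='r'
After 3 (j): row=1 col=5 char='_'
After 4 (h): row=1 col=4 char='_'
After 5 (w): row=1 col=6 char='r'
After 6 (w): row=1 col=11 char='f'
After 7 (0): row=1 col=0 char='n'
After 8 (l): row=1 col=1 char='i'
After 9 (j): row=2 col=1 char='l'
After 10 (b): row=2 col=0 char='b'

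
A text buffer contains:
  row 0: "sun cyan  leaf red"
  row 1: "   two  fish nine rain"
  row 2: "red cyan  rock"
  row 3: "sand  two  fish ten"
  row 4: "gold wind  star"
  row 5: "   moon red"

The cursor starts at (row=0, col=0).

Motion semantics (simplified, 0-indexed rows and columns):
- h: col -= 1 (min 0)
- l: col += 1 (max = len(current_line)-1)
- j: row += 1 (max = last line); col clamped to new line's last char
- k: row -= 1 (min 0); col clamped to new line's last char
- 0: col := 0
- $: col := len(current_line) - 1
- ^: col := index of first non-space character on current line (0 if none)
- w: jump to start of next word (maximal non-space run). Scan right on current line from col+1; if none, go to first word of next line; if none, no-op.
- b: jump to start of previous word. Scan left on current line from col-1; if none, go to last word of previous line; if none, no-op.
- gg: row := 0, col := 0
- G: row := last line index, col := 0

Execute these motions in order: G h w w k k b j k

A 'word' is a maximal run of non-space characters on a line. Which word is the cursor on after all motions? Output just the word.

After 1 (G): row=5 col=0 char='_'
After 2 (h): row=5 col=0 char='_'
After 3 (w): row=5 col=3 char='m'
After 4 (w): row=5 col=8 char='r'
After 5 (k): row=4 col=8 char='d'
After 6 (k): row=3 col=8 char='o'
After 7 (b): row=3 col=6 char='t'
After 8 (j): row=4 col=6 char='i'
After 9 (k): row=3 col=6 char='t'

Answer: two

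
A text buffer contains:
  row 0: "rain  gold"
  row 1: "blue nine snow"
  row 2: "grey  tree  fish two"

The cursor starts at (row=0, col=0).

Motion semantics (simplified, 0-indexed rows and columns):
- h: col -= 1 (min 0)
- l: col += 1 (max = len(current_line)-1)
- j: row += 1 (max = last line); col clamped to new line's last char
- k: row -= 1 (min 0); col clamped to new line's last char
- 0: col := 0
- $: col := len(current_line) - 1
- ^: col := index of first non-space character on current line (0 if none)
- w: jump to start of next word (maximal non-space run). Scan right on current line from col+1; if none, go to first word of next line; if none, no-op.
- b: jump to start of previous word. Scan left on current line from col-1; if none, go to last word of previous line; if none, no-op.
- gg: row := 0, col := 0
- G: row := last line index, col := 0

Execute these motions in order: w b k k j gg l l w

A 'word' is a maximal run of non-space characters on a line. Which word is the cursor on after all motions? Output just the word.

Answer: gold

Derivation:
After 1 (w): row=0 col=6 char='g'
After 2 (b): row=0 col=0 char='r'
After 3 (k): row=0 col=0 char='r'
After 4 (k): row=0 col=0 char='r'
After 5 (j): row=1 col=0 char='b'
After 6 (gg): row=0 col=0 char='r'
After 7 (l): row=0 col=1 char='a'
After 8 (l): row=0 col=2 char='i'
After 9 (w): row=0 col=6 char='g'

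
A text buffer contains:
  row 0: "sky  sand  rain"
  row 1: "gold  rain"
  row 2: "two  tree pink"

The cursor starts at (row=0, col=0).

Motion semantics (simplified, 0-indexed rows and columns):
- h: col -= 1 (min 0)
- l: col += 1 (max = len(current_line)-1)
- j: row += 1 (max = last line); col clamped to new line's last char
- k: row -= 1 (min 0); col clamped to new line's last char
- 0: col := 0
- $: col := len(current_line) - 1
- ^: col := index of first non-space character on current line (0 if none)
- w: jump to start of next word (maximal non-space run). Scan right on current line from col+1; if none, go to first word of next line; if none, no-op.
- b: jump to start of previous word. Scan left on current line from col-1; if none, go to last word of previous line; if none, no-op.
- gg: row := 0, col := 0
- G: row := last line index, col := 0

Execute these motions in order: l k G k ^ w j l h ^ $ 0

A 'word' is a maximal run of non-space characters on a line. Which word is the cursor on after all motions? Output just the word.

After 1 (l): row=0 col=1 char='k'
After 2 (k): row=0 col=1 char='k'
After 3 (G): row=2 col=0 char='t'
After 4 (k): row=1 col=0 char='g'
After 5 (^): row=1 col=0 char='g'
After 6 (w): row=1 col=6 char='r'
After 7 (j): row=2 col=6 char='r'
After 8 (l): row=2 col=7 char='e'
After 9 (h): row=2 col=6 char='r'
After 10 (^): row=2 col=0 char='t'
After 11 ($): row=2 col=13 char='k'
After 12 (0): row=2 col=0 char='t'

Answer: two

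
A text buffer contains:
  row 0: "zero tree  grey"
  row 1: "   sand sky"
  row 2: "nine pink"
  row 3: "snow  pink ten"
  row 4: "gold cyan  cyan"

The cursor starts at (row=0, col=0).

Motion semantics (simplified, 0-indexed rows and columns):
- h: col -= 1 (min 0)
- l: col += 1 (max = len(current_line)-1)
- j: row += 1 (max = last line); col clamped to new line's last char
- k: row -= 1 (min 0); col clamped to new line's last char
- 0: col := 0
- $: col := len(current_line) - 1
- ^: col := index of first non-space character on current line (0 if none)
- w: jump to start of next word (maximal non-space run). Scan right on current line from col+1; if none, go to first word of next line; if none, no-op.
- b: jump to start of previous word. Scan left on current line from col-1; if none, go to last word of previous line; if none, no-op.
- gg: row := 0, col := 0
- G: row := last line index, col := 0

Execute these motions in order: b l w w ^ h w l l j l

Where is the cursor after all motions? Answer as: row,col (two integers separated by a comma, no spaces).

After 1 (b): row=0 col=0 char='z'
After 2 (l): row=0 col=1 char='e'
After 3 (w): row=0 col=5 char='t'
After 4 (w): row=0 col=11 char='g'
After 5 (^): row=0 col=0 char='z'
After 6 (h): row=0 col=0 char='z'
After 7 (w): row=0 col=5 char='t'
After 8 (l): row=0 col=6 char='r'
After 9 (l): row=0 col=7 char='e'
After 10 (j): row=1 col=7 char='_'
After 11 (l): row=1 col=8 char='s'

Answer: 1,8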